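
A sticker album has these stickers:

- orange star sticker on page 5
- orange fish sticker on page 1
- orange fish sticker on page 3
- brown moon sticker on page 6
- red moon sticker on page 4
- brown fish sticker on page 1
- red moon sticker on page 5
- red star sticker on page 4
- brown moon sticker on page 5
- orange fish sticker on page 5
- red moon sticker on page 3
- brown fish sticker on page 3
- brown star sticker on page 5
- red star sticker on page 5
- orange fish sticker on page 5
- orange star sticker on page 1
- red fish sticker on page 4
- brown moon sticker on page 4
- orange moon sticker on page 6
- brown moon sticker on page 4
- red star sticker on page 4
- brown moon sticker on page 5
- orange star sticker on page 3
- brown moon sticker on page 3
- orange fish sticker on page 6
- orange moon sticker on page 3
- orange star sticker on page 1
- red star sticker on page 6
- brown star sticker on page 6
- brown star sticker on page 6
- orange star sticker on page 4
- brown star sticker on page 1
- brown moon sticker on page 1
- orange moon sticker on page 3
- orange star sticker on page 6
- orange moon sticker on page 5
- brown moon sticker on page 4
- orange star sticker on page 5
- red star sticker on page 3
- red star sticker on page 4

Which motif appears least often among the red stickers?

Counts by motif (restricted to red stickers): star 6, moon 3, fish 1.
The minimum is 1, held uniquely by fish.

fish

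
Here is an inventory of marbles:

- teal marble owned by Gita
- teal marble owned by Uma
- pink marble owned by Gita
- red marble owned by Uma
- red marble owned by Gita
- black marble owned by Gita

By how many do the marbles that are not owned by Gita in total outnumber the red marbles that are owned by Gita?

1

marbles that are not owned by Gita: 2.
red marbles owned by Gita: 1.
2 − 1 = 1.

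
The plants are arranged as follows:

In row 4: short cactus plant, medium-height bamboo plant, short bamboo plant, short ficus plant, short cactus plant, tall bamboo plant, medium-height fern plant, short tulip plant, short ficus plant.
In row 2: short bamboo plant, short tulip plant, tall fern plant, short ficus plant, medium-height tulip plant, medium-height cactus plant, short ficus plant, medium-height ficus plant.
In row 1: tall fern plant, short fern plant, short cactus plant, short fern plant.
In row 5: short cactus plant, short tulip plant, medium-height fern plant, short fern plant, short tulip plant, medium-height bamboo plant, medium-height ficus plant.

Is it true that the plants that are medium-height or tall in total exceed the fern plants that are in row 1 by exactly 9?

There are 11 plants that are medium-height or tall.
There are 3 fern plants in row 1.
The claim requires 11 − 3 (= 8) to equal 9, which does not hold.

False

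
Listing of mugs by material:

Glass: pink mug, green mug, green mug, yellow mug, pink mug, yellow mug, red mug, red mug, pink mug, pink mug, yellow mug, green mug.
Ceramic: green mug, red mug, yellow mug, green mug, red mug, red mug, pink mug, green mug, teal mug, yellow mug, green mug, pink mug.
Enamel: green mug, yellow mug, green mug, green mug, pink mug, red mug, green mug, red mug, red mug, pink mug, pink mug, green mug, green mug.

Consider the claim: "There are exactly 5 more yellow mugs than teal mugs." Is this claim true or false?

yellow mugs: 6.
teal mugs: 1.
The claim requires 6 − 1 (= 5) to equal 5, which holds.

True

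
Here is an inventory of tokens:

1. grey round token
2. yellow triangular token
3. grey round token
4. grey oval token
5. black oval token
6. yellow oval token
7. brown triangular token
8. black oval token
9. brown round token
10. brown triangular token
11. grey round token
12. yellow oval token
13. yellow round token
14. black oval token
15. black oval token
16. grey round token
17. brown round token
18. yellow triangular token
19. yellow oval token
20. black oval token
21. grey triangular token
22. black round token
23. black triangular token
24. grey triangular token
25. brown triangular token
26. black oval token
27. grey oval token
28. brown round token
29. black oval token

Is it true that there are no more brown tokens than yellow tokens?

True

brown tokens: 6.
yellow tokens: 6.
The claim requires 6 ≤ 6, which holds.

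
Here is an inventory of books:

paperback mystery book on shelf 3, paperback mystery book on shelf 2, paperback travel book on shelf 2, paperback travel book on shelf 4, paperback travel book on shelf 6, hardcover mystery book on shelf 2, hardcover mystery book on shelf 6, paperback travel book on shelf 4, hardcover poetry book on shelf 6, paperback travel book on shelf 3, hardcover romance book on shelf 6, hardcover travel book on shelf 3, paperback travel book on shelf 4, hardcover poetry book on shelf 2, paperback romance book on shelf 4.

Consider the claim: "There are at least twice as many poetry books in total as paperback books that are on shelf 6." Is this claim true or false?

True

poetry books: 2.
paperback books on shelf 6: 1.
The claim requires 2 ≥ 2 × 1 = 2, which holds.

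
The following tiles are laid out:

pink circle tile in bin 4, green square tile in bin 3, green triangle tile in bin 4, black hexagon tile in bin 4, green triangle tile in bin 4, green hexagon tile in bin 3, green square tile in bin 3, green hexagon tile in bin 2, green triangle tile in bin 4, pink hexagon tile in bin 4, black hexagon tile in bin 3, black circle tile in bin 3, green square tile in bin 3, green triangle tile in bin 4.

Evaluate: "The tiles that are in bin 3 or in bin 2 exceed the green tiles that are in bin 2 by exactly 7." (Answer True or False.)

False

tiles in bin 3 or in bin 2: 7.
green tiles in bin 2: 1.
The claim requires 7 − 1 (= 6) to equal 7, which does not hold.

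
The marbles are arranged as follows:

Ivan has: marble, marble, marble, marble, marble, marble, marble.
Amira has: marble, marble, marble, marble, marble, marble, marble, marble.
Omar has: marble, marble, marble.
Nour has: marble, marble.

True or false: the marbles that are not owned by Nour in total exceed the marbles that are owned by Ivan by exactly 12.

False

|marbles that are not owned by Nour| = 18.
|marbles owned by Ivan| = 7.
The claim requires 18 − 7 (= 11) to equal 12, which does not hold.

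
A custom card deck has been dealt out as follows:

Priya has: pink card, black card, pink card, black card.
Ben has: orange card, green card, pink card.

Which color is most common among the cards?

Counts by color: pink 3, black 2, orange 1, green 1.
The maximum is 3, held uniquely by pink.

pink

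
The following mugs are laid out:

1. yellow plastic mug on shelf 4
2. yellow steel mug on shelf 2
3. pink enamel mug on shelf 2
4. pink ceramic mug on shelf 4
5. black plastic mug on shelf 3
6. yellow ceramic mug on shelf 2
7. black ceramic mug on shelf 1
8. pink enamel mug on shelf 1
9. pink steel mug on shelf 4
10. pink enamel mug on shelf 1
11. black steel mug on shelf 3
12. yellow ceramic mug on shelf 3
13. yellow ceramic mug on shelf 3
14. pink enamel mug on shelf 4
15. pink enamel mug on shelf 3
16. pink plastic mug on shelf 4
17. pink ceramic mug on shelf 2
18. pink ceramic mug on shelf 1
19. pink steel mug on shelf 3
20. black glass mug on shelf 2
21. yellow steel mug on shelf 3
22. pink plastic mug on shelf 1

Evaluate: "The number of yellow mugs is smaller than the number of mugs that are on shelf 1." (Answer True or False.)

There are 6 yellow mugs.
There are 5 mugs on shelf 1.
The claim requires 6 < 5, which does not hold.

False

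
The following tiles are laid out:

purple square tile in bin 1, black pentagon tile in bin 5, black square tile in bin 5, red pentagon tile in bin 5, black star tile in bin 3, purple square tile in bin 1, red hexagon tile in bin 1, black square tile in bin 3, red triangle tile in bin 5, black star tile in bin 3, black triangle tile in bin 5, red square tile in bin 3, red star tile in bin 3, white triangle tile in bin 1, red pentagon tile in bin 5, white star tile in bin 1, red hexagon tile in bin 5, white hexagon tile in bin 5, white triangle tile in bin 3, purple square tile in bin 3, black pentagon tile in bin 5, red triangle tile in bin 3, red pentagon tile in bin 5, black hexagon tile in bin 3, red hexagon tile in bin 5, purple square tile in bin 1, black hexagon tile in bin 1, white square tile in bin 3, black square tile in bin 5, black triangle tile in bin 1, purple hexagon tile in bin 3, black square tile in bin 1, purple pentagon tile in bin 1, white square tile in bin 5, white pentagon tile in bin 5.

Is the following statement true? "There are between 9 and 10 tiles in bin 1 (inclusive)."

tiles in bin 1: 10.
The claim requires 9 ≤ 10 ≤ 10, which holds.

True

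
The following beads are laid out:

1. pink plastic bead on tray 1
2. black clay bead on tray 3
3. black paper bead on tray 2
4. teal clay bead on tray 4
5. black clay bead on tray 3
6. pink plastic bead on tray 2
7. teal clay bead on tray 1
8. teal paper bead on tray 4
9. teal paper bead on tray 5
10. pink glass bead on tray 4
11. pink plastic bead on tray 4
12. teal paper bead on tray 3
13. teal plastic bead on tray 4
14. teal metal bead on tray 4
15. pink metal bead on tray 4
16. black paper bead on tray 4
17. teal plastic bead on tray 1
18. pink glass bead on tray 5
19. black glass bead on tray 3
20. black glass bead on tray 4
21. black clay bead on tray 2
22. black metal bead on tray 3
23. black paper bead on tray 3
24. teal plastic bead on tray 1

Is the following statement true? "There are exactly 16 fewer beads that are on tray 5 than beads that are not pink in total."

There are 2 beads on tray 5.
There are 18 beads that are not pink.
The claim requires 18 − 2 (= 16) to equal 16, which holds.

True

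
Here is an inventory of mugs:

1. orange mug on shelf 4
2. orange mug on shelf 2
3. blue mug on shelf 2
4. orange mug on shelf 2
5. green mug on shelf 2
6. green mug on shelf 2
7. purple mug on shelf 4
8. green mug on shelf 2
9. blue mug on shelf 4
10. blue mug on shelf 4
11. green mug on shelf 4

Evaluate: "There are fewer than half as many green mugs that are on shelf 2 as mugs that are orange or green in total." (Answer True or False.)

True

|green mugs on shelf 2| = 3.
|mugs that are orange or green| = 7.
The claim requires 2 × 3 = 6 < 7, which holds.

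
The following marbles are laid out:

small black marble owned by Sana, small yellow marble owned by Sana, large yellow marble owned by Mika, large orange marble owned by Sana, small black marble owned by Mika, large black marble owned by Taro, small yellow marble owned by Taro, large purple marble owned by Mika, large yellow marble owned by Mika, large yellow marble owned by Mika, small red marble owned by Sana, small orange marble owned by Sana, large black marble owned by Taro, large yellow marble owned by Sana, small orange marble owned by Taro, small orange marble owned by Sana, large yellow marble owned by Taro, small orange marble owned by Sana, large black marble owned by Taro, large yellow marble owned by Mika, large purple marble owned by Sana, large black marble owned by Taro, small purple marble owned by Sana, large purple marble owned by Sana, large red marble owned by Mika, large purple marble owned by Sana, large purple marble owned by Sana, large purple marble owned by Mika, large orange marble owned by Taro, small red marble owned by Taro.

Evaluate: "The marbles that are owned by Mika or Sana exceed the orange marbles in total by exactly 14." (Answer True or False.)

Count of marbles owned by Mika or Sana: 21.
There are 6 orange marbles.
The claim requires 21 − 6 (= 15) to equal 14, which does not hold.

False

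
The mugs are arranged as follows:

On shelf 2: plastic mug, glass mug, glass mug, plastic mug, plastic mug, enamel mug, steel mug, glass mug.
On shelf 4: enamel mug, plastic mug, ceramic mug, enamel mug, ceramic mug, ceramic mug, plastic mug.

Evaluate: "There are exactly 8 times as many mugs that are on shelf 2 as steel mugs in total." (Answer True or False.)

True

There are 8 mugs on shelf 2.
There is 1 steel mug.
The claim requires 8 = 8 × 1 = 8, which holds.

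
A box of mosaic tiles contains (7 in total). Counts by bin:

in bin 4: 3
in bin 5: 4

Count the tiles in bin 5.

4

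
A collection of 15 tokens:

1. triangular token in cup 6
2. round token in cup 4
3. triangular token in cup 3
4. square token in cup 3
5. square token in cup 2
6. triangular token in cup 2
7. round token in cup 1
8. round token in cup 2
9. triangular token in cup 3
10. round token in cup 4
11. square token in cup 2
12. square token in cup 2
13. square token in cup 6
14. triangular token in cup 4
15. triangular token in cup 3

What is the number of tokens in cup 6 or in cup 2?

in cup 2: 5; in cup 6: 2; together 5 + 2 = 7.

7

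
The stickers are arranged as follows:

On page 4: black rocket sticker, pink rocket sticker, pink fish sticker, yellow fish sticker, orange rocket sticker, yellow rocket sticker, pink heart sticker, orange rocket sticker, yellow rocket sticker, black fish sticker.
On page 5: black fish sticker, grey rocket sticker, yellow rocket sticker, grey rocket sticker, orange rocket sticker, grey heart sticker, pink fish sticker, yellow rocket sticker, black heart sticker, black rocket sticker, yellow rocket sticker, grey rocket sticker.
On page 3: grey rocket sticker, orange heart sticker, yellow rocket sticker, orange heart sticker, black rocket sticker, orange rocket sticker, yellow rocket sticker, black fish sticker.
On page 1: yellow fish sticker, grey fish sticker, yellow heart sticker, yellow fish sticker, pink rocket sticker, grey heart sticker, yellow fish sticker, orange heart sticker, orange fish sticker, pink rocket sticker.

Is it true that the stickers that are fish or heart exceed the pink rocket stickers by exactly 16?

|stickers that are fish or heart| = 19.
|pink rocket stickers| = 3.
The claim requires 19 − 3 (= 16) to equal 16, which holds.

True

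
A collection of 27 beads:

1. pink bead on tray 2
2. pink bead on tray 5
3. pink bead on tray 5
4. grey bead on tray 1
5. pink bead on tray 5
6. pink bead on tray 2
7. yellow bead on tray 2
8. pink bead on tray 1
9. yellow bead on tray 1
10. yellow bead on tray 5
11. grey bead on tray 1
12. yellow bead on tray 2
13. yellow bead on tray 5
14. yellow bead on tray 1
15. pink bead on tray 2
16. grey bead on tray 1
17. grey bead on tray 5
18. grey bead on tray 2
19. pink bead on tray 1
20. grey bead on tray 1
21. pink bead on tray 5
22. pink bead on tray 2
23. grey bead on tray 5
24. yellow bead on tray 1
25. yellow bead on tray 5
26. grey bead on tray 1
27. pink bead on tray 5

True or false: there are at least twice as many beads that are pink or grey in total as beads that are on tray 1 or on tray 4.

There are 19 beads that are pink or grey.
There are 10 beads on tray 1 or on tray 4.
The claim requires 19 ≥ 2 × 10 = 20, which does not hold.

False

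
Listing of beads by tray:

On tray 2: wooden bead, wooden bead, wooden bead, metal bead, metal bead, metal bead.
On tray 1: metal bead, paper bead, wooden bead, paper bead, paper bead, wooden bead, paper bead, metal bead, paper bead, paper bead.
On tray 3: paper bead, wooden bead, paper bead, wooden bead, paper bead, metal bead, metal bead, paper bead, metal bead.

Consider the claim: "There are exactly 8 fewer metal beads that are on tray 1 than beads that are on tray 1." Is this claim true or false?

True

metal beads on tray 1: 2.
beads on tray 1: 10.
The claim requires 10 − 2 (= 8) to equal 8, which holds.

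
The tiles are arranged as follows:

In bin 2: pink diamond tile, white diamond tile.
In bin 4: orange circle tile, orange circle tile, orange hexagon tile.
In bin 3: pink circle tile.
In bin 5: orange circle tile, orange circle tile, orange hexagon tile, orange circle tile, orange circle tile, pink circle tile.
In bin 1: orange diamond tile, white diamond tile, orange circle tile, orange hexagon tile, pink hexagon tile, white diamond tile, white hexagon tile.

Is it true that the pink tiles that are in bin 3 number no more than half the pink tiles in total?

True

There is 1 pink tile in bin 3.
There are 4 pink tiles.
The claim requires 2 × 1 = 2 ≤ 4, which holds.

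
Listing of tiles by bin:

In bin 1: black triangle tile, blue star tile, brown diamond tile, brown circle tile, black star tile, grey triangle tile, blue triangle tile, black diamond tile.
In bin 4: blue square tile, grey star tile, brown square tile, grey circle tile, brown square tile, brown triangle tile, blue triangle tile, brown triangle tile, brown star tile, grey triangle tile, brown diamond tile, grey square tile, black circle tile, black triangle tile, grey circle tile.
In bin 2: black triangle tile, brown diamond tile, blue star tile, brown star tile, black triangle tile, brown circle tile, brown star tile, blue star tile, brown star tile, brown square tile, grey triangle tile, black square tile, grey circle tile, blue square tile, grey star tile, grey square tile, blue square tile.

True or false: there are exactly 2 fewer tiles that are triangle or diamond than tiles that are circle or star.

tiles that are triangle or diamond: 15.
tiles that are circle or star: 16.
The claim requires 16 − 15 (= 1) to equal 2, which does not hold.

False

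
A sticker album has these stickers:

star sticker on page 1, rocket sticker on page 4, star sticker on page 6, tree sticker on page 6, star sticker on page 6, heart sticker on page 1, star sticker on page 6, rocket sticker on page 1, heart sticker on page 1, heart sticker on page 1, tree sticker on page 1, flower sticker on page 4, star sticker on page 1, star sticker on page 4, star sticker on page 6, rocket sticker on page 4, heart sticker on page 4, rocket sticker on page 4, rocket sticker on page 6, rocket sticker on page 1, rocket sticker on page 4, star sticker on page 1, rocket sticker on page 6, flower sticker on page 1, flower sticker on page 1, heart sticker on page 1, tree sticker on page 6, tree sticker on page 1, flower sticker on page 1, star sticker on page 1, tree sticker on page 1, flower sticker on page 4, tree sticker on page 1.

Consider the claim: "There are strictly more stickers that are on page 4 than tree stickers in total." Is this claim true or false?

|stickers on page 4| = 8.
|tree stickers| = 6.
The claim requires 8 > 6, which holds.

True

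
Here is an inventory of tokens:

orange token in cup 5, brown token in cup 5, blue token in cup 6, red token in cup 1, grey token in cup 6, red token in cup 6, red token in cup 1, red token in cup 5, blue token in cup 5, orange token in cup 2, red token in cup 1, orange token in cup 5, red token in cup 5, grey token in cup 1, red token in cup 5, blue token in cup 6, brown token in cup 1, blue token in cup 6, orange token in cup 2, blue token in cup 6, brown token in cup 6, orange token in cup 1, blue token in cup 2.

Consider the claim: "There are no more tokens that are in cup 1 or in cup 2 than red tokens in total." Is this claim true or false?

False

There are 9 tokens in cup 1 or in cup 2.
There are 7 red tokens.
The claim requires 9 ≤ 7, which does not hold.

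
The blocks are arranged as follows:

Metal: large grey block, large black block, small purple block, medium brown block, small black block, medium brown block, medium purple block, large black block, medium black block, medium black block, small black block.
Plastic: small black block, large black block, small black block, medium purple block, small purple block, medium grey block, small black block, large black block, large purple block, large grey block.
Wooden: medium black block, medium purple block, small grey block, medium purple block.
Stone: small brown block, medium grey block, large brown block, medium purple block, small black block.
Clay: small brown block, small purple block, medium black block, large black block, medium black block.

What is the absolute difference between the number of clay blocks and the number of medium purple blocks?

0

clay blocks: 5. medium purple blocks: 5.
|5 − 5| = 5 − 5 = 0.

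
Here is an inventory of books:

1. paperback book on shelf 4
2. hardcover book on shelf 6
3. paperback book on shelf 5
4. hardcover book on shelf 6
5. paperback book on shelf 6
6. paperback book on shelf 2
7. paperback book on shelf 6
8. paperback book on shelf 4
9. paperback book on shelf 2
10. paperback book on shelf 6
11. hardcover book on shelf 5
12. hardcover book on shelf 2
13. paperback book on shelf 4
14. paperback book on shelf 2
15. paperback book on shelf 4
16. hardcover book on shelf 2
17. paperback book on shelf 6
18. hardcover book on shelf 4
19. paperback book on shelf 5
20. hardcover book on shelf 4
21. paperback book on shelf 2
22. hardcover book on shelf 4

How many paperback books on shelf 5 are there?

2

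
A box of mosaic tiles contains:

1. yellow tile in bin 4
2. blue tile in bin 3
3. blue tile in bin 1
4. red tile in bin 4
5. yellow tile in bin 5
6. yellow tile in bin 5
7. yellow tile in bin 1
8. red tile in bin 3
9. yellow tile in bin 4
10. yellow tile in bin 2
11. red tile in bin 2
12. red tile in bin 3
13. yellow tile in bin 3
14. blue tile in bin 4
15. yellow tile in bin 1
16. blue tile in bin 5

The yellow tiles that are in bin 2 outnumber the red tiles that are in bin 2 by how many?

yellow tiles in bin 2: 1.
red tiles in bin 2: 1.
1 − 1 = 0.

0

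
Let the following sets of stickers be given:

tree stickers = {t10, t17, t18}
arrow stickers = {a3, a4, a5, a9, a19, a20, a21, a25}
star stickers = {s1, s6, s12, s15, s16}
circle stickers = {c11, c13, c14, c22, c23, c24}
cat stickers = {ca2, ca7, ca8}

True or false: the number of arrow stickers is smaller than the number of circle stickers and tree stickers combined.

True

There are 8 arrow stickers.
circle stickers: 6; tree stickers: 3; combined: 6 + 3 = 9.
The claim requires 8 < 9, which holds.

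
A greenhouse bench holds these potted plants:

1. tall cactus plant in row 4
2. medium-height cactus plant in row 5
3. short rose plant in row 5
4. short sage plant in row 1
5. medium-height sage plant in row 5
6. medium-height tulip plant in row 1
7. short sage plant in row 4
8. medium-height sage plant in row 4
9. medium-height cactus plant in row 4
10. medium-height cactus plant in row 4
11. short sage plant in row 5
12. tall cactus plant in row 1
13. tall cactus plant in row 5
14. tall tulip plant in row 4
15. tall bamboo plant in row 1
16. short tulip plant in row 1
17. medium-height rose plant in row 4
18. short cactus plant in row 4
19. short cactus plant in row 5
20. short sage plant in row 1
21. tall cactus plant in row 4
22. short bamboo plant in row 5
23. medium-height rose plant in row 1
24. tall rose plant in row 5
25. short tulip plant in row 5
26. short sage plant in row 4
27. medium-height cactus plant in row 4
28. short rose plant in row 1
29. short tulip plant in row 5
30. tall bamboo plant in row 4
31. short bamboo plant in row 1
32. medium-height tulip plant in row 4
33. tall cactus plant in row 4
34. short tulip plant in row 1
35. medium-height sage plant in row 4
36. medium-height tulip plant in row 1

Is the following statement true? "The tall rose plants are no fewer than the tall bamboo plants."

tall rose plants: 1.
tall bamboo plants: 2.
The claim requires 1 ≥ 2, which does not hold.

False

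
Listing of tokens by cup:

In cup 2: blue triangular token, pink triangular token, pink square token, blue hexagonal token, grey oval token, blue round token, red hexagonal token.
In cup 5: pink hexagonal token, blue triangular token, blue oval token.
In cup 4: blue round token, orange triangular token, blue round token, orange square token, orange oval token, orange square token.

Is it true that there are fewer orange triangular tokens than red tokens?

False

orange triangular tokens: 1.
red tokens: 1.
The claim requires 1 < 1, which does not hold.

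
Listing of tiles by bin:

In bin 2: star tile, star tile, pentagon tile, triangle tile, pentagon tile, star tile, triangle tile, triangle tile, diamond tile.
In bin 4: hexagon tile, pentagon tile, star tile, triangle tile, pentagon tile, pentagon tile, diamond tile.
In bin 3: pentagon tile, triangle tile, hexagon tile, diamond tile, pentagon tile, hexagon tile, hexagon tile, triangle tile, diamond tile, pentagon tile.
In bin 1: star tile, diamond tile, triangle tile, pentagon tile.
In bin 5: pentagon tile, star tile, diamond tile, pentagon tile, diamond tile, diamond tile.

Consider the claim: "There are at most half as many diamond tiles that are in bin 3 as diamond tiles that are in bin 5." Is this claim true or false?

|diamond tiles in bin 3| = 2.
|diamond tiles in bin 5| = 3.
The claim requires 2 × 2 = 4 ≤ 3, which does not hold.

False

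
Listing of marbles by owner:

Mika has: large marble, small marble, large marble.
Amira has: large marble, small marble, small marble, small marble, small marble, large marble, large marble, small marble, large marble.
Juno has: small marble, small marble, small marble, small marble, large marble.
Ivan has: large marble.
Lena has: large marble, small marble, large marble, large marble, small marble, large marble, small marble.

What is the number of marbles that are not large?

13

Total marbles: 25; with the excluded value: 12; remaining 25 − 12 = 13.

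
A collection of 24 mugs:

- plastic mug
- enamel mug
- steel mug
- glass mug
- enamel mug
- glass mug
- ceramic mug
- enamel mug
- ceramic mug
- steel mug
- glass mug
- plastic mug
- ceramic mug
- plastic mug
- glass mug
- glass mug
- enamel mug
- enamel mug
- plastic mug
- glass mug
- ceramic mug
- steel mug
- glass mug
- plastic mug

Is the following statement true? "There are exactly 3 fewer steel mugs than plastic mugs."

False

steel mugs: 3.
plastic mugs: 5.
The claim requires 5 − 3 (= 2) to equal 3, which does not hold.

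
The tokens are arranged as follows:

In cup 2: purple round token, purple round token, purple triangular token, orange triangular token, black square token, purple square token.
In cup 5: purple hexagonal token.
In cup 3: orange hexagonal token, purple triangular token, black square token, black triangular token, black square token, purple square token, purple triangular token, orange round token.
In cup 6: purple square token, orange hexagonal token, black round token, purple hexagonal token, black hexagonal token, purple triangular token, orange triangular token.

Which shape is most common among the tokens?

triangular

Counts by shape: triangular 7, square 6, hexagonal 5, round 4.
The maximum is 7, held uniquely by triangular.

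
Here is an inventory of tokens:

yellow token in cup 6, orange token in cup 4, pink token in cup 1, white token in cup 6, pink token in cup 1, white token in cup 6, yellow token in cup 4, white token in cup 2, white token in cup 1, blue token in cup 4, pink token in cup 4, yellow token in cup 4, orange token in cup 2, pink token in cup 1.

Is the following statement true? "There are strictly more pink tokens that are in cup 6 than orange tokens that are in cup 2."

False

|pink tokens in cup 6| = 0.
|orange tokens in cup 2| = 1.
The claim requires 0 > 1, which does not hold.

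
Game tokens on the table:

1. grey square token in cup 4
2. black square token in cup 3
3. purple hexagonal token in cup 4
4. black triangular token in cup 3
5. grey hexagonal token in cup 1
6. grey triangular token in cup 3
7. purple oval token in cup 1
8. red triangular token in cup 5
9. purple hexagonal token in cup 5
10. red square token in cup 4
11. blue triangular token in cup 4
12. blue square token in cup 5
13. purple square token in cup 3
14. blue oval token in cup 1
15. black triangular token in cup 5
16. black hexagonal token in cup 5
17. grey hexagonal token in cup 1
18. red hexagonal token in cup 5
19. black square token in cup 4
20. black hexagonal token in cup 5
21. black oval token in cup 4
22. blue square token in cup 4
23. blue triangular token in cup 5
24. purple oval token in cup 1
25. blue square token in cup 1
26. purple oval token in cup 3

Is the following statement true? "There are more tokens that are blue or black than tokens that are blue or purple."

|tokens that are blue or black| = 13.
|tokens that are blue or purple| = 12.
The claim requires 13 > 12, which holds.

True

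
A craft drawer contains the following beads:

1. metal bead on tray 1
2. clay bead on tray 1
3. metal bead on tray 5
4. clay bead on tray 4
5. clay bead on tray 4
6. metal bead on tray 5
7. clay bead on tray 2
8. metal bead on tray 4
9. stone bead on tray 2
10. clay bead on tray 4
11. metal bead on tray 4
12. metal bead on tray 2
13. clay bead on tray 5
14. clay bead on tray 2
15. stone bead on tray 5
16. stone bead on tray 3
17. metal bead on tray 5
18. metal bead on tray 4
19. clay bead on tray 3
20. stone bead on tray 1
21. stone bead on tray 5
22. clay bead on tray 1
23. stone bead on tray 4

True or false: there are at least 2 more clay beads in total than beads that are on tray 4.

|clay beads| = 9.
|beads on tray 4| = 7.
The claim requires 9 − 7 = 2 ≥ 2, which holds.

True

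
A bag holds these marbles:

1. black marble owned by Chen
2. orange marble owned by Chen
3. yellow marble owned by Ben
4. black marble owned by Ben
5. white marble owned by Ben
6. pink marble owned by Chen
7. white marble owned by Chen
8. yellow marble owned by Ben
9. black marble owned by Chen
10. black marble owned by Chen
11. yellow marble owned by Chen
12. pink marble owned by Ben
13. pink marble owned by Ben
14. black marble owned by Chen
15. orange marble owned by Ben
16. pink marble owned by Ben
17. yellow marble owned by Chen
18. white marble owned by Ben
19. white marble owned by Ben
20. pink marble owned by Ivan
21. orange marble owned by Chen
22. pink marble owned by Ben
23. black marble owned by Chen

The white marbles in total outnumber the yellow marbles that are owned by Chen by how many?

white marbles: 4.
yellow marbles owned by Chen: 2.
4 − 2 = 2.

2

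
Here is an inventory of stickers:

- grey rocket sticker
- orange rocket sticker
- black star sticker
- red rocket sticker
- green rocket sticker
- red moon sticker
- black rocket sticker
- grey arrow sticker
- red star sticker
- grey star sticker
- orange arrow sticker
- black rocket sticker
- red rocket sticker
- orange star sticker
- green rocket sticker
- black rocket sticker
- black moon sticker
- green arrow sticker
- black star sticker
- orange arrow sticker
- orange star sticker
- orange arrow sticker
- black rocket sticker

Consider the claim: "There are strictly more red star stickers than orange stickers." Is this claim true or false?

There is 1 red star sticker.
There are 6 orange stickers.
The claim requires 1 > 6, which does not hold.

False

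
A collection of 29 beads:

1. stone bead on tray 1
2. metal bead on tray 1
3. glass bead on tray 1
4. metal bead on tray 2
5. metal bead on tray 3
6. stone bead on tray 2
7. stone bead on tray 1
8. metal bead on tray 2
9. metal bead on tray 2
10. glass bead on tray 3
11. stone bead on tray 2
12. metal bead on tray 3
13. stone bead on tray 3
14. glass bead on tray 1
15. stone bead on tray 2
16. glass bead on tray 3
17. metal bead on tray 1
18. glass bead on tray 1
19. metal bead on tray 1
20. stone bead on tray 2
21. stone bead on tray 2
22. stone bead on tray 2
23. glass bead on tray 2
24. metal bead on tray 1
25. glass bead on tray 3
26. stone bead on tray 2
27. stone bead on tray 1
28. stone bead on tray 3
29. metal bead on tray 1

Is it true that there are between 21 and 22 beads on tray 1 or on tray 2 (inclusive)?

True

|beads on tray 1 or on tray 2| = 22.
The claim requires 21 ≤ 22 ≤ 22, which holds.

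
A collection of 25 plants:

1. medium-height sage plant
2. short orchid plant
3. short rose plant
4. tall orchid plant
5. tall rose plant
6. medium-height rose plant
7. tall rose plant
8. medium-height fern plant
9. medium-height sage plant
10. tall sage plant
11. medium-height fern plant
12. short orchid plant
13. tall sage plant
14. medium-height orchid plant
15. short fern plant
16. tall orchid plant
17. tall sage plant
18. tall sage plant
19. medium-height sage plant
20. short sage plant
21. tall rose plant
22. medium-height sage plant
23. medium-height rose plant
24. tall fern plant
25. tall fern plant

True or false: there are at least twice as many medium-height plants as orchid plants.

medium-height plants: 9.
orchid plants: 5.
The claim requires 9 ≥ 2 × 5 = 10, which does not hold.

False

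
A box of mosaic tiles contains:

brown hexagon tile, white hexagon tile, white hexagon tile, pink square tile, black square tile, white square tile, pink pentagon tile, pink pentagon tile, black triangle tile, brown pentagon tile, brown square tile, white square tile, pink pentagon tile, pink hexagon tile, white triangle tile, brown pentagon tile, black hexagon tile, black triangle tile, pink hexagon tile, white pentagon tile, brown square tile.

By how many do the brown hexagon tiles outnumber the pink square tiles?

0

brown hexagon tiles: 1.
pink square tiles: 1.
1 − 1 = 0.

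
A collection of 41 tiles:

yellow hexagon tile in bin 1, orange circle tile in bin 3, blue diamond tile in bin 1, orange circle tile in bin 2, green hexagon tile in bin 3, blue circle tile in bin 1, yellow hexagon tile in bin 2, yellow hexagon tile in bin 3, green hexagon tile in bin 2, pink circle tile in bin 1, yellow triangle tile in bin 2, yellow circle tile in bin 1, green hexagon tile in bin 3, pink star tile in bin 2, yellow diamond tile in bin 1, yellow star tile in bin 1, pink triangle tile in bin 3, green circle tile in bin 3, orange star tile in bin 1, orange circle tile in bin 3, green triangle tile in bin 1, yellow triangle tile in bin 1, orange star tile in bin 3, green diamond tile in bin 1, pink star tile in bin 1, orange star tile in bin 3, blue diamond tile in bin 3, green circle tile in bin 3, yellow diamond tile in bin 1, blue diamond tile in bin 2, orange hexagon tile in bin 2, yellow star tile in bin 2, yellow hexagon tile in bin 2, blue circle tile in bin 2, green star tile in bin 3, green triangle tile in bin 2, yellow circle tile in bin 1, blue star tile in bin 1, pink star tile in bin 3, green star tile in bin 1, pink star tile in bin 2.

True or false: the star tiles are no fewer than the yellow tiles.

star tiles: 12.
yellow tiles: 12.
The claim requires 12 ≥ 12, which holds.

True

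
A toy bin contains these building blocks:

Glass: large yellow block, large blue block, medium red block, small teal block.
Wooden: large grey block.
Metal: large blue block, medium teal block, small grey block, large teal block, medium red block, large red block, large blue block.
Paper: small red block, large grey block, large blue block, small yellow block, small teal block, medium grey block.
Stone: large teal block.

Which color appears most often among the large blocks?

blue

Counts by color (restricted to large blocks): blue 4, teal 2, grey 2, red 1, yellow 1.
The maximum is 4, held uniquely by blue.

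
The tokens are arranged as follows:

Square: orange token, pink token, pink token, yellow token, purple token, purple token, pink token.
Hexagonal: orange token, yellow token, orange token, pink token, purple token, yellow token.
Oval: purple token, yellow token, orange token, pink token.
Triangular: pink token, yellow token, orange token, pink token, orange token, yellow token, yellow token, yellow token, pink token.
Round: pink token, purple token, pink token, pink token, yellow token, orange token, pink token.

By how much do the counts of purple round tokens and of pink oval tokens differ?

0

purple round tokens: 1. pink oval tokens: 1.
|1 − 1| = 1 − 1 = 0.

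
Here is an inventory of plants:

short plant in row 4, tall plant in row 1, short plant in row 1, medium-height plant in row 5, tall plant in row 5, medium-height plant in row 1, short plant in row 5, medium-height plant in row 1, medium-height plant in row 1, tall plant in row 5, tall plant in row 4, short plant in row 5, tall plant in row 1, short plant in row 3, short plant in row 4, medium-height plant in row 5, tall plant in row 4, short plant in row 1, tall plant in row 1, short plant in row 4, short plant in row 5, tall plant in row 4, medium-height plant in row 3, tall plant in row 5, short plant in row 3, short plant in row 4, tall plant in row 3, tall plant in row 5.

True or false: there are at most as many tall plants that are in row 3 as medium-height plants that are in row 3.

True

There is 1 tall plant in row 3.
There is 1 medium-height plant in row 3.
The claim requires 1 ≤ 1, which holds.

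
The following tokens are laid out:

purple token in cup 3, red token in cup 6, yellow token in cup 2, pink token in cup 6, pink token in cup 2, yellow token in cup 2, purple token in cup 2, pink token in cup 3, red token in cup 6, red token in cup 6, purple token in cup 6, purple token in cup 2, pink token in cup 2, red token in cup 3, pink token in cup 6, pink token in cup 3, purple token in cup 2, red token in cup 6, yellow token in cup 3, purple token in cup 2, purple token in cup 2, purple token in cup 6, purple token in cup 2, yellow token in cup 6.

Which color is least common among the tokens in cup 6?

Counts by color (restricted to tokens in cup 6): red 4, pink 2, purple 2, yellow 1.
The minimum is 1, held uniquely by yellow.

yellow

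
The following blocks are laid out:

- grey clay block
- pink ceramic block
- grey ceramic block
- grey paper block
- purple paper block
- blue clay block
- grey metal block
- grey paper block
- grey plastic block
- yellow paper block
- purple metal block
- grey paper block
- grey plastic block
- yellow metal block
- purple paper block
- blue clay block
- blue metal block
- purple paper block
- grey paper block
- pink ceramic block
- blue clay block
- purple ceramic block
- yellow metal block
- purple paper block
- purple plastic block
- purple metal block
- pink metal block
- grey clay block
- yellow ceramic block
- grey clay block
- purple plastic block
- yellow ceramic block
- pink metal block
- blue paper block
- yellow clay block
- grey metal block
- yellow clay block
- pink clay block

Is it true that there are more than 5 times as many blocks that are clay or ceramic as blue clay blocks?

False

There are 15 blocks that are clay or ceramic.
There are 3 blue clay blocks.
The claim requires 15 > 5 × 3 = 15, which does not hold.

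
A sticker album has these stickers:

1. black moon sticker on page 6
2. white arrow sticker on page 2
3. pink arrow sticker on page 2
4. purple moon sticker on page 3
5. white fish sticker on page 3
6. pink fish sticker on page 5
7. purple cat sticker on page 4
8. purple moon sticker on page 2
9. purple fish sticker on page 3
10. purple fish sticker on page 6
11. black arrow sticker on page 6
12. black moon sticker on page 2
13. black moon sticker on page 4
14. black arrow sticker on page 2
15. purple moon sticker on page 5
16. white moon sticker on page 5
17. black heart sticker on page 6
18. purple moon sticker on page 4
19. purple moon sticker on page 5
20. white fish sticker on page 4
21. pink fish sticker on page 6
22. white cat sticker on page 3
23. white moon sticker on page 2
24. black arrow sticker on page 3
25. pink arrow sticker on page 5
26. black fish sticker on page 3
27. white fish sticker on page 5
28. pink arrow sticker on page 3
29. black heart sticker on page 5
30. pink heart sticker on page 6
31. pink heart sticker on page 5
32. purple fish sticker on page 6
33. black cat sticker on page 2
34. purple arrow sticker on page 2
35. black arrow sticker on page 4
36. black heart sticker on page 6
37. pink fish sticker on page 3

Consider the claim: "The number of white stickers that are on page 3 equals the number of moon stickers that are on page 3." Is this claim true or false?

False

white stickers on page 3: 2.
moon stickers on page 3: 1.
The claim requires 2 = 1, which does not hold.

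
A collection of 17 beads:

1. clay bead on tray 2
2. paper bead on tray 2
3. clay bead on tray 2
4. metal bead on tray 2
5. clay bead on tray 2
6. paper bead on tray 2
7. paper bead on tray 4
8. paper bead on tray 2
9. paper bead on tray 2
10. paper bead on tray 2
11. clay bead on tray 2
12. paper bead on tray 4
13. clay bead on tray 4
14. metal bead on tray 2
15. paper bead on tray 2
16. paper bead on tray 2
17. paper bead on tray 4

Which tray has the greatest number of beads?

tray 2

Counts by tray: tray 2→13, tray 4→4.
The maximum is 13, held uniquely by tray 2.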